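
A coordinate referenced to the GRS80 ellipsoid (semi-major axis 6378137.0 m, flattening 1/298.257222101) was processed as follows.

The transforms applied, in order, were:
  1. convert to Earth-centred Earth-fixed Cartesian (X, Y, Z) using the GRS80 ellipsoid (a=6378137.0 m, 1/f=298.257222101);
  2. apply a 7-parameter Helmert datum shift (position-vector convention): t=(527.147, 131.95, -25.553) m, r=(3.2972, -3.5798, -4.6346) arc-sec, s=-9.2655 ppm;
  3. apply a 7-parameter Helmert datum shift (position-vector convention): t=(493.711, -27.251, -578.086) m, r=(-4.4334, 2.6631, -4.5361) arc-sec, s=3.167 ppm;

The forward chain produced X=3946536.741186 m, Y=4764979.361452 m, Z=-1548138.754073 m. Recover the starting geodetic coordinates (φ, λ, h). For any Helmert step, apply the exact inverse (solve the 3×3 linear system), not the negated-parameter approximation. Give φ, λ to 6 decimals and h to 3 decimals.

φ=-14.135255°, λ=50.376466°, h=156.411 m

start: X=3946536.7412, Y=4764979.3615, Z=-1548138.7541 m
→ Helmert⁻¹: X=3945945.7191, Y=4765111.5590, Z=-1547402.4005
→ Helmert⁻¹: X=3945321.2031, Y=4765087.6696, Z=-1547535.8286
→ geod (Bowring, a=6378137.000): φ=-14.13525500°, λ=50.37646600°, h=156.4110 m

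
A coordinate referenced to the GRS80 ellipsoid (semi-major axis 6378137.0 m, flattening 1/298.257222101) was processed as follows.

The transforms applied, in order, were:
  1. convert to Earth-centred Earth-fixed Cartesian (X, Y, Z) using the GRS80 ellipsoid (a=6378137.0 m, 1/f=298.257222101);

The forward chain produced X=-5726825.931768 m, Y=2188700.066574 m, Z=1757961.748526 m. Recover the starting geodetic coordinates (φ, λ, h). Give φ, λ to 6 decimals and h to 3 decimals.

φ=16.102044°, λ=159.083954°, h=1376.787 m

start: X=-5726825.9318, Y=2188700.0666, Z=1757961.7485 m
→ geod (Bowring, a=6378137.000): φ=16.10204400°, λ=159.08395400°, h=1376.7870 m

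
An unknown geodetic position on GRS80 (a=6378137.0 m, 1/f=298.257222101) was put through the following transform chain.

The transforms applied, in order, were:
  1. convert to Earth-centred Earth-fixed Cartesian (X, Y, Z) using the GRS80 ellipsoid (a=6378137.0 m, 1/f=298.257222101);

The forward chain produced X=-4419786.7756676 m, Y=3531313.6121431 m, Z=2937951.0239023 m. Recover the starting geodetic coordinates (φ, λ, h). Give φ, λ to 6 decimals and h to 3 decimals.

start: X=-4419786.7757, Y=3531313.6121, Z=2937951.0239 m
→ geod (Bowring, a=6378137.000): φ=27.60158500°, λ=141.37590500°, h=1080.0070 m

φ=27.601585°, λ=141.375905°, h=1080.007 m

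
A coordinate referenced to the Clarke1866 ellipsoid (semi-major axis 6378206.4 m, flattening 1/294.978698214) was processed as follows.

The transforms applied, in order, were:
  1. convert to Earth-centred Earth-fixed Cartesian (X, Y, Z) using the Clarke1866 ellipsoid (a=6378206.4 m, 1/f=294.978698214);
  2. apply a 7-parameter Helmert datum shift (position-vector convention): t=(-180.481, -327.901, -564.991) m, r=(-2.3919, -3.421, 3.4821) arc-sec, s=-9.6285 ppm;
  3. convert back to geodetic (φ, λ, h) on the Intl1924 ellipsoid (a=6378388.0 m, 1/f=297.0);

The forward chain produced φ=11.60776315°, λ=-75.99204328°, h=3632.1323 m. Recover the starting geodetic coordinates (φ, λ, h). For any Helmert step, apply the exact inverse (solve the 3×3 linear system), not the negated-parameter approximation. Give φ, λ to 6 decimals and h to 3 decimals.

φ=11.612902°, λ=-75.990523°, h=3725.827 m

start: φ=11.607763°, λ=-75.992043°, h=3632.132 m
→ ECEF (a=6378388.000, f=1/297.0): X=1513421.7292, Y=-6066413.9694, Z=1275676.0262
→ Helmert⁻¹: X=1513535.5422, Y=-6066184.8259, Z=1276157.8578
→ geod (Bowring, a=6378206.400): φ=11.61290200°, λ=-75.99052300°, h=3725.8270 m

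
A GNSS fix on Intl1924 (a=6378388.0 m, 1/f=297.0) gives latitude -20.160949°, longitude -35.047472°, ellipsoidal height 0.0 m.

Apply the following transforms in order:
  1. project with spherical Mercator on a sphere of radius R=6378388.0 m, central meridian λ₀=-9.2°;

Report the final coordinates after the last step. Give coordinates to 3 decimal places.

start: φ=-20.160949°, λ=-35.047472°, h=0.000 m
→ merc (R=6378388.0, λ₀=-9.2°): E=-2877440.6533, N=-2292197.5261

E=-2877440.653 m, N=-2292197.526 m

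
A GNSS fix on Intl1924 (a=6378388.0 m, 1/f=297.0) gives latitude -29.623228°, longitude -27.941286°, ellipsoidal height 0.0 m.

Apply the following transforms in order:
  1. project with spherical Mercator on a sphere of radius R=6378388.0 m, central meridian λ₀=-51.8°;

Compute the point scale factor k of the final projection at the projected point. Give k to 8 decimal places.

start: φ=-29.623228°, λ=-27.941286°, h=0.000 m
→ into merc (λ₀=-51.8°): φ=-29.62322800°, λ−λ₀=23.85871400°
scale k = 1.15035799

1.15035799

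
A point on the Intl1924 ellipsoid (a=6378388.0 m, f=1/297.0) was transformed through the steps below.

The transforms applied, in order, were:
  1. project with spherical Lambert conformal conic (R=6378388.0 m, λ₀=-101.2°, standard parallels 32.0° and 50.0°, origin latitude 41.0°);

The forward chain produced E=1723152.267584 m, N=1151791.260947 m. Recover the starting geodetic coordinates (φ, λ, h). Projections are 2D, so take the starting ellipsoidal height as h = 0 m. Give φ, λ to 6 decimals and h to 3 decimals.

φ=49.264883°, λ=-77.125310°, h=0.000 m

start: E=1723152.2676, N=1151791.2609 m
→ lcc⁻¹: φ=49.26488300°, λ=-77.12531000°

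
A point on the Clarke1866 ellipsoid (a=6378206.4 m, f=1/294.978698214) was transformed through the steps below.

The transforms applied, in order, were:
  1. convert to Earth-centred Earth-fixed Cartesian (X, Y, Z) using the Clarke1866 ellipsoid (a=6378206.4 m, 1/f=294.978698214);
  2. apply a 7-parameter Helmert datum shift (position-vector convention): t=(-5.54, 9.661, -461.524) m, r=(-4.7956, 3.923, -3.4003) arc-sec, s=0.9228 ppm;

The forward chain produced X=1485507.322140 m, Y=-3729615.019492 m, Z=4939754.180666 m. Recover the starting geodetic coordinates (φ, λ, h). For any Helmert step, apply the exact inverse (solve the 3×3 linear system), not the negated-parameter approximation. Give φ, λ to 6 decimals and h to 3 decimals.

φ=51.091040°, λ=-68.283471°, h=571.360 m

start: X=1485507.3221, Y=-3729615.0195, Z=4939754.1807 m
→ Helmert⁻¹: X=1485479.0181, Y=-3729711.6077, Z=4940152.6838
→ geod (Bowring, a=6378206.400): φ=51.09104000°, λ=-68.28347100°, h=571.3600 m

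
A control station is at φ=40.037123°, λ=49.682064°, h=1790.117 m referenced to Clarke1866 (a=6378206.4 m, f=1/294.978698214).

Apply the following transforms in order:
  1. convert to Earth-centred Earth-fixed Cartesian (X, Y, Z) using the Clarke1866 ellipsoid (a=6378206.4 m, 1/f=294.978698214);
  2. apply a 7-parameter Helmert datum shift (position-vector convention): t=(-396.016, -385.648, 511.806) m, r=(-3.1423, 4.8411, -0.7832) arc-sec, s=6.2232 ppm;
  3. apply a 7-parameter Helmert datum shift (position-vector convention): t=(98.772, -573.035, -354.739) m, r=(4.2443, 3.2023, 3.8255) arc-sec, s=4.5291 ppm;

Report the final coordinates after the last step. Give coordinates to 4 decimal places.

start: φ=40.037123°, λ=49.682064°, h=1790.117 m
→ ECEF (a=6378206.400, f=1/294.978698214): X=3164976.2308, Y=3729644.3885, Z=4082095.9797
→ Helmert 7p (PV): X=3164709.8815, Y=3729332.1214, Z=4082502.0871
→ Helmert 7p (PV): X=3164817.2021, Y=3728750.6658, Z=4082193.4438

X=3164817.2021 m, Y=3728750.6658 m, Z=4082193.4438 m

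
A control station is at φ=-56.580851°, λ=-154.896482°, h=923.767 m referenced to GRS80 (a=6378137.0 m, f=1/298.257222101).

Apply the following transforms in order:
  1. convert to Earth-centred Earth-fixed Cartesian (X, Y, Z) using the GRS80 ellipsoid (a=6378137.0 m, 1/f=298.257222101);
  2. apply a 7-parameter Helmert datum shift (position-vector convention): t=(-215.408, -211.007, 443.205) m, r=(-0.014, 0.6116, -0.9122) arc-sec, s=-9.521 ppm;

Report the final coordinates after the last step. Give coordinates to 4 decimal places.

X=-3189121.4056 m, Y=-1494218.3013 m, Z=-5300604.0276 m

start: φ=-56.580851°, λ=-154.896482°, h=923.767 m
→ ECEF (a=6378137.000, f=1/298.257222101): X=-3188914.0337, Y=-1494035.2620, Z=-5301107.2613
→ Helmert 7p (PV): X=-3189121.4056, Y=-1494218.3013, Z=-5300604.0276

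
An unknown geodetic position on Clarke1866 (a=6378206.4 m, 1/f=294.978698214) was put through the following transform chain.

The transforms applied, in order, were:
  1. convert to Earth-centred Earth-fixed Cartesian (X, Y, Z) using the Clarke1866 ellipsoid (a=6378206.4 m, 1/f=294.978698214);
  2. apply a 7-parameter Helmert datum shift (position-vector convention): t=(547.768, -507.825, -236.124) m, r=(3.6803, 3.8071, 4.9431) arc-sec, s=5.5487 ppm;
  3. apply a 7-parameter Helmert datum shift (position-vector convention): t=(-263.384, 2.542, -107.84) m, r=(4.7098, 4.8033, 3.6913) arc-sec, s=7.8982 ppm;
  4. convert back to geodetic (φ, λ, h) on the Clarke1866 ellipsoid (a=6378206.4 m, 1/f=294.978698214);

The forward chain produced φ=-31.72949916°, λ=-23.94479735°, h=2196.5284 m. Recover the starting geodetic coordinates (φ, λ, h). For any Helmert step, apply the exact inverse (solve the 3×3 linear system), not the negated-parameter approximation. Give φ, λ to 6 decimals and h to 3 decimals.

start: φ=-31.729499°, λ=-23.944797°, h=2196.528 m
→ ECEF (a=6378206.400, f=1/294.978698214): X=4964391.8747, Y=-2204560.9572, Z=-3335933.7645
→ Helmert⁻¹: X=4964654.2689, Y=-2204711.0993, Z=-3335633.6236
→ Helmert⁻¹: X=4964087.6892, Y=-2204369.5169, Z=-3335248.0371
→ geod (Bowring, a=6378206.400): φ=-31.72592700°, λ=-23.94425400°, h=1533.3700 m

φ=-31.725927°, λ=-23.944254°, h=1533.370 m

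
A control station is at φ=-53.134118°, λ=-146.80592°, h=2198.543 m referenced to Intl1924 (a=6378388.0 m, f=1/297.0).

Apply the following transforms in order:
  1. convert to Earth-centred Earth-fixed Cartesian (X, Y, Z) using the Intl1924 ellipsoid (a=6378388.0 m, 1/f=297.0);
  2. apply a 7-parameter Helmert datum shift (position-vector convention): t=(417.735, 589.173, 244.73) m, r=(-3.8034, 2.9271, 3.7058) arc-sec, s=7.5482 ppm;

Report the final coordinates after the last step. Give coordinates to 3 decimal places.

X=-3209898.212 m, Y=-2099837.893 m, Z=-5081081.707 m

start: φ=-53.134118°, λ=-146.805920°, h=2198.543 m
→ ECEF (a=6378388.000, f=1/297.0): X=-3210257.3390, Y=-2100259.8382, Z=-5081372.3667
→ Helmert 7p (PV): X=-3209898.2118, Y=-2099837.8933, Z=-5081081.7070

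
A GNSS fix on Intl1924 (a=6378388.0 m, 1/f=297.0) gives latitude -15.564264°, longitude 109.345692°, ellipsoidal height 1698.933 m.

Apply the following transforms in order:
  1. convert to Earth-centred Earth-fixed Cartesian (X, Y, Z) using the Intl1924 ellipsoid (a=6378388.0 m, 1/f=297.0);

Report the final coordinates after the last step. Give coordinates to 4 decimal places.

start: φ=-15.564264°, λ=109.345692°, h=1698.933 m
→ ECEF (a=6378388.000, f=1/297.0): X=-2036502.4205, Y=5800504.8761, Z=-1700804.8266

X=-2036502.4205 m, Y=5800504.8761 m, Z=-1700804.8266 m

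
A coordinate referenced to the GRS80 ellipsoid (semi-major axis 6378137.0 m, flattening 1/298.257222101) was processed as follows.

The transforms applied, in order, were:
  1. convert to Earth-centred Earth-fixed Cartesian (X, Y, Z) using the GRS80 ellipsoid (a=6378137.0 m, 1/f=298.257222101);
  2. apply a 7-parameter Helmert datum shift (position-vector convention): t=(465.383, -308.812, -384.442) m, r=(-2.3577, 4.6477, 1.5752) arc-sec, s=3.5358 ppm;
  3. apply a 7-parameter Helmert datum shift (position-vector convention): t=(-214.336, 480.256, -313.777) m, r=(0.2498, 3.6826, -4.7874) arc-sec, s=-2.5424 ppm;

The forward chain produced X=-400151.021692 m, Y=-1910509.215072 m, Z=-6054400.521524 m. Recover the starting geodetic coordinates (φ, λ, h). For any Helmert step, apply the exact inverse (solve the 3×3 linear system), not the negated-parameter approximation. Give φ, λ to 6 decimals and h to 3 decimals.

φ=-72.239763°, λ=-101.828083°, h=1922.986 m

start: X=-400151.0217, Y=-1910509.2151, Z=-6054400.5215 m
→ Helmert⁻¹: X=-399785.2595, Y=-1911010.9405, Z=-6054106.9598
→ Helmert⁻¹: X=-400127.4115, Y=-1910623.1201, Z=-6053731.9683
→ geod (Bowring, a=6378137.000): φ=-72.23976300°, λ=-101.82808300°, h=1922.9860 m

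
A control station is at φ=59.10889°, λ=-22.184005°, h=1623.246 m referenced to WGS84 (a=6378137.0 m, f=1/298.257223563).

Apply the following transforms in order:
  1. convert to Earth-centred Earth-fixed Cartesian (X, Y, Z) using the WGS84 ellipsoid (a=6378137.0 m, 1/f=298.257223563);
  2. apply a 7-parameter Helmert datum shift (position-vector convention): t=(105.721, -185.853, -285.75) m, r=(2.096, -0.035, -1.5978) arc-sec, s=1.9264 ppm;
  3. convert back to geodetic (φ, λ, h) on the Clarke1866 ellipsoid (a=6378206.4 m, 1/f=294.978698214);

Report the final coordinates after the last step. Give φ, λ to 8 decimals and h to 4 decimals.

φ=59.10795288°, λ=-22.18765623°, h=1582.1609 m

start: φ=59.108890°, λ=-22.184005°, h=1623.246 m
→ ECEF (a=6378137.000, f=1/298.257223563): X=3040462.8247, Y=-1239799.8587, Z=5451566.6697
→ Helmert 7p (PV): X=3040563.8739, Y=-1240067.0498, Z=5451279.3390
→ geod (Bowring, a=6378206.400): φ=59.10795288°, λ=-22.18765623°, h=1582.1609 m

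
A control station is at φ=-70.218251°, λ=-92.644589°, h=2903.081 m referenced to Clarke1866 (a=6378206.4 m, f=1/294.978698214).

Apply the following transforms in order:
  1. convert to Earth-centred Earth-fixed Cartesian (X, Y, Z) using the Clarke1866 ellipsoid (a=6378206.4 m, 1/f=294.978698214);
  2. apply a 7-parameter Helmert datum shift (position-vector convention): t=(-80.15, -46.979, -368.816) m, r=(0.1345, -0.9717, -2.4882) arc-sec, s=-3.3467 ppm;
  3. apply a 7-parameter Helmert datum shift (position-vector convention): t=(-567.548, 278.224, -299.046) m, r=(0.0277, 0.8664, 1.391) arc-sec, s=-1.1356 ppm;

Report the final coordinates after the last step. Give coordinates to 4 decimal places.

start: φ=-70.218251°, λ=-92.644589°, h=2903.081 m
→ ECEF (a=6378206.400, f=1/294.978698214): X=-99945.1375, Y=-2163802.1479, Z=-5981871.6937
→ Helmert 7p (PV): X=-100022.8750, Y=-2163836.7790, Z=-5982222.3719
→ Helmert 7p (PV): X=-100600.8449, Y=-2163555.9690, Z=-5982514.4950

X=-100600.8449 m, Y=-2163555.9690 m, Z=-5982514.4950 m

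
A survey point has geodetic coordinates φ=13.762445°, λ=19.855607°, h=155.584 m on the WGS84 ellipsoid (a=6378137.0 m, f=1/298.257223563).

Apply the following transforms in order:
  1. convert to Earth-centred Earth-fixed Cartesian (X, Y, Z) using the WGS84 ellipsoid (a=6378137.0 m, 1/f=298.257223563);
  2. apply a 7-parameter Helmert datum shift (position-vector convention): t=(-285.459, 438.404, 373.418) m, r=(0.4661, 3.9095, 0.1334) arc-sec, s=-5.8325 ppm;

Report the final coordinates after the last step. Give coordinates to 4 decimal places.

X=5827692.9569 m, Y=2105021.8467 m, Z=1507762.6999 m

start: φ=13.762445°, λ=19.855607°, h=155.584 m
→ ECEF (a=6378137.000, f=1/298.257223563): X=5827985.1960, Y=2104595.3551, Z=1507503.7804
→ Helmert 7p (PV): X=5827692.9569, Y=2105021.8467, Z=1507762.6999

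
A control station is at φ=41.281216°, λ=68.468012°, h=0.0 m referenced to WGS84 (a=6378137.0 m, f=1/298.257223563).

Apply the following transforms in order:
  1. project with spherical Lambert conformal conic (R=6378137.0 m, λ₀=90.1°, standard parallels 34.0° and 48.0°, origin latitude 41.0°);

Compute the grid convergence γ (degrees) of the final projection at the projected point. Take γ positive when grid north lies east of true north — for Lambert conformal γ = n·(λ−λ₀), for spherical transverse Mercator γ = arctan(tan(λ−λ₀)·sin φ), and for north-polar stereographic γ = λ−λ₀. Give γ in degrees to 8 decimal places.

start: φ=41.281216°, λ=68.468012°, h=0.000 m
→ into lcc (λ₀=90.1°): φ=41.28121600°, λ−λ₀=-21.63198800°
convergence γ = -14.22747790°

-14.22747790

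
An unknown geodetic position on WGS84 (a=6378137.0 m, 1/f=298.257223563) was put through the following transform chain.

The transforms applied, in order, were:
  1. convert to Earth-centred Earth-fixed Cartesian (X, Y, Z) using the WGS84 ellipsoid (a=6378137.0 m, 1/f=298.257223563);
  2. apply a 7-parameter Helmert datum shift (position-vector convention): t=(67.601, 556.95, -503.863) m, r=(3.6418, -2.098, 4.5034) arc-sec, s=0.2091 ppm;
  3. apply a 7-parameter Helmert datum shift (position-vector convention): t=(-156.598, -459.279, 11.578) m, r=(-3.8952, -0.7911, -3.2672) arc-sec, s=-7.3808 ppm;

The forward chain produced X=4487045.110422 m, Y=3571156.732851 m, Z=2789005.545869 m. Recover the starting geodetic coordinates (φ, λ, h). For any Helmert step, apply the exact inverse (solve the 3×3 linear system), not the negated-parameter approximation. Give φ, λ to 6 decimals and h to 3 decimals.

start: X=4487045.1104, Y=3571156.7329, Z=2789005.5459 m
→ Helmert⁻¹: X=4487188.9504, Y=3571660.7798, Z=2789064.7919
→ Helmert⁻¹: X=4487226.7510, Y=3571054.3635, Z=2789459.3800
→ geod (Bowring, a=6378137.000): φ=26.09043300°, λ=38.51370700°, h=3174.0840 m

φ=26.090433°, λ=38.513707°, h=3174.084 m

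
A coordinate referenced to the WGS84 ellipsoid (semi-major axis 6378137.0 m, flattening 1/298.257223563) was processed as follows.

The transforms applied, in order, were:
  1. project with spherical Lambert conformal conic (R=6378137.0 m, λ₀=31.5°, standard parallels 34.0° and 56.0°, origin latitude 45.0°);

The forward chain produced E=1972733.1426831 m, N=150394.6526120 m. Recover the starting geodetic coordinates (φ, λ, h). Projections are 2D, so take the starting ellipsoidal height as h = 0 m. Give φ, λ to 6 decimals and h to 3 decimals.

start: E=1972733.1427, N=150394.6526 m
→ lcc⁻¹: φ=43.51698700°, λ=56.79826700°

φ=43.516987°, λ=56.798267°, h=0.000 m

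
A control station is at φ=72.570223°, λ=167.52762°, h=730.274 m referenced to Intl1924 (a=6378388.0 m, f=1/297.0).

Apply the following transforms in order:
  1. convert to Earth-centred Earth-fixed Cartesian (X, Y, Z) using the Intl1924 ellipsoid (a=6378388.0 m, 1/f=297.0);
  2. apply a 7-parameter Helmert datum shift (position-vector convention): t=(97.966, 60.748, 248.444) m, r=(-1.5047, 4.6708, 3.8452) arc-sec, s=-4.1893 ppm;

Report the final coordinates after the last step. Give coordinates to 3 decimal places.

X=-1871184.729 m, Y=414005.843 m, Z=6064151.443 m

start: φ=72.570223°, λ=167.527620°, h=730.274 m
→ ECEF (a=6378388.000, f=1/297.0): X=-1871420.1323, Y=413937.4806, Z=6063889.0447
→ Helmert 7p (PV): X=-1871184.7288, Y=414005.8434, Z=6064151.4431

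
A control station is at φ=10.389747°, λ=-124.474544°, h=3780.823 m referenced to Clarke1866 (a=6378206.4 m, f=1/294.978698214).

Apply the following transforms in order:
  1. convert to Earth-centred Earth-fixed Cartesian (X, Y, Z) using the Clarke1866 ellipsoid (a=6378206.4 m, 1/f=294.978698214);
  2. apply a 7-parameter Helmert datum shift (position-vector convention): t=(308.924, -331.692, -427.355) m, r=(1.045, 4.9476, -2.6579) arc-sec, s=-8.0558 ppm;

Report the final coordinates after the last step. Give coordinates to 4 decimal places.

X=-3553322.1189 m, Y=-5175724.2863 m, Z=1142910.0468 m

start: φ=10.389747°, λ=-124.474544°, h=3780.823 m
→ ECEF (a=6378206.400, f=1/294.978698214): X=-3553620.4036, Y=-5175474.2858, Z=1143287.5935
→ Helmert 7p (PV): X=-3553322.1189, Y=-5175724.2863, Z=1142910.0468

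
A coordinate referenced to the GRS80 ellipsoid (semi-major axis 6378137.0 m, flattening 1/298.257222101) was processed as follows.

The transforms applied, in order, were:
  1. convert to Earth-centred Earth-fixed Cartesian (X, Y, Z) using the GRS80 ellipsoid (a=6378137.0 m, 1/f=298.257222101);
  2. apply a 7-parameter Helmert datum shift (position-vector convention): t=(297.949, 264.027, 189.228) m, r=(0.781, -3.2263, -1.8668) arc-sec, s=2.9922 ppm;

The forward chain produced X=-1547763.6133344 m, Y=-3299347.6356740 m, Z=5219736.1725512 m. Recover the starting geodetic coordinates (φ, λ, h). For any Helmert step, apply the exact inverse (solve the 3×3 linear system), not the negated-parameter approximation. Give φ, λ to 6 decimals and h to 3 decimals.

start: X=-1547763.6133, Y=-3299347.6357, Z=5219736.1726 m
→ Helmert⁻¹: X=-1547945.4251, Y=-3299596.0359, Z=5219568.0325
→ geod (Bowring, a=6378137.000): φ=55.25506500°, λ=-115.13276700°, h=2372.4580 m

φ=55.255065°, λ=-115.132767°, h=2372.458 m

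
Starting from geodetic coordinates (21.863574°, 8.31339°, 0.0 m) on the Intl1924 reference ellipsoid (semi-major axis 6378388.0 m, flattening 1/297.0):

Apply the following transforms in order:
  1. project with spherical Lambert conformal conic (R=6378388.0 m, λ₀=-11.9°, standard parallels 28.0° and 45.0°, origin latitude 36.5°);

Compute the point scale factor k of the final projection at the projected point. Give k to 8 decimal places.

1.02093326

start: φ=21.863574°, λ=8.313390°, h=0.000 m
→ into lcc (λ₀=-11.9°): φ=21.86357400°, λ−λ₀=20.21339000°
scale k = 1.02093326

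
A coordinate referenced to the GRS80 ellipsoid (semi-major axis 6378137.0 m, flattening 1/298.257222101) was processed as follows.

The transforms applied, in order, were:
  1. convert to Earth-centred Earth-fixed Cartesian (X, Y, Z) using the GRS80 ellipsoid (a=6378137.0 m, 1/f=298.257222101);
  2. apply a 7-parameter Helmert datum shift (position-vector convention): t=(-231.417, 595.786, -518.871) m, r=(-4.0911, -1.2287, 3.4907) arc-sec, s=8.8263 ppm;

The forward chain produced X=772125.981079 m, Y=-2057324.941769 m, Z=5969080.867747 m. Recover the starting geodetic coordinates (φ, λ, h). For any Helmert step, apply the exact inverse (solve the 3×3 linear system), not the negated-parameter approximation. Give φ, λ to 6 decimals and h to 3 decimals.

start: X=772125.9811, Y=-2057324.9418, Z=5969080.8677 m
→ Helmert⁻¹: X=772351.3119, Y=-2058034.0353, Z=5969501.6294
→ geod (Bowring, a=6378137.000): φ=69.90888900°, λ=-69.42959100°, h=2071.7410 m

φ=69.908889°, λ=-69.429591°, h=2071.741 m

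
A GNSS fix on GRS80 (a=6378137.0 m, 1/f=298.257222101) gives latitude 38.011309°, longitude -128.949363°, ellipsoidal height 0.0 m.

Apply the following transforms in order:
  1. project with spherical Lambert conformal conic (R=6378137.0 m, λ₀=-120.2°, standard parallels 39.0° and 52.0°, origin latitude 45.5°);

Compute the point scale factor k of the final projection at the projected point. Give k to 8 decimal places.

1.00203509

start: φ=38.011309°, λ=-128.949363°, h=0.000 m
→ into lcc (λ₀=-120.2°): φ=38.01130900°, λ−λ₀=-8.74936300°
scale k = 1.00203509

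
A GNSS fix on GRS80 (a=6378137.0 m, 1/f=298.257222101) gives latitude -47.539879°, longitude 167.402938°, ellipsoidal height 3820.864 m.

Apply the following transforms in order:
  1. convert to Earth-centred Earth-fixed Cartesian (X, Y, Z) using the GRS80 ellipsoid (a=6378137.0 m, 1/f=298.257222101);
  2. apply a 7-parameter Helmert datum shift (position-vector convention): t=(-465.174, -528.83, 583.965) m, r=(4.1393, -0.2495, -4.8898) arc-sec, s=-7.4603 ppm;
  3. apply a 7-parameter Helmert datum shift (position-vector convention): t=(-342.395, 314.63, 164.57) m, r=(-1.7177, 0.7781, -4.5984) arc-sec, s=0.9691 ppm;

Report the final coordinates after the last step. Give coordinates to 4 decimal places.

X=-4213027.5005 m, Y=941357.5005 m, Z=-4684510.0634 m

start: φ=-47.539879°, λ=167.402938°, h=3820.864 m
→ ECEF (a=6378137.000, f=1/298.257222101): X=-4212278.5624, Y=941329.0263, Z=-4685310.8630
→ Helmert 7p (PV): X=-4212684.3288, Y=940987.0546, Z=-4684678.1490
→ Helmert 7p (PV): X=-4213027.5005, Y=941357.5005, Z=-4684510.0634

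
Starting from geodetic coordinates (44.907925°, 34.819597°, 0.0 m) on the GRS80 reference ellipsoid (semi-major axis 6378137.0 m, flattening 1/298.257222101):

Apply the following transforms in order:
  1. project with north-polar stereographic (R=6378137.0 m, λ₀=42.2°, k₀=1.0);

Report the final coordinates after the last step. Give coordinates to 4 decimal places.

E=-680283.8025 m, N=-5251958.8611 m

start: φ=44.907925°, λ=34.819597°, h=0.000 m
→ stereo (R=6378137.0, λ₀=42.2°): E=-680283.8025, N=-5251958.8611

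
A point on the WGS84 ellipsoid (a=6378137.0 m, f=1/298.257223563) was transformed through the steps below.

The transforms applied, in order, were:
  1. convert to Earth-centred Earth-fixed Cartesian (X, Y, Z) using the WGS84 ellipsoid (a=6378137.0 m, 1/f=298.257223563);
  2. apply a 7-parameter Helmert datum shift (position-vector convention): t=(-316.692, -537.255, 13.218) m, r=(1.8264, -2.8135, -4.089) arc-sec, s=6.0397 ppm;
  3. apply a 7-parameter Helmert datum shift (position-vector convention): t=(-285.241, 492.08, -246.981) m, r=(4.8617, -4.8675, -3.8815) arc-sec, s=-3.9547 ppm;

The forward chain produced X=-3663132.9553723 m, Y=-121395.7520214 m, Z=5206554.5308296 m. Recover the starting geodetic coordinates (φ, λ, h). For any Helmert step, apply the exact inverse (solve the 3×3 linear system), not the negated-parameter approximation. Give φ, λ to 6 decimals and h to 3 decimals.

start: X=-3663132.9554, Y=-121395.7520, Z=5206554.5308 m
→ Helmert⁻¹: X=-3662737.0329, Y=-121834.5117, Z=5206911.4093
→ Helmert⁻¹: X=-3662324.7924, Y=-121323.0208, Z=5206917.7726
→ geod (Bowring, a=6378137.000): φ=55.04511900°, λ=-178.10263800°, h=3239.2440 m

φ=55.045119°, λ=-178.102638°, h=3239.244 m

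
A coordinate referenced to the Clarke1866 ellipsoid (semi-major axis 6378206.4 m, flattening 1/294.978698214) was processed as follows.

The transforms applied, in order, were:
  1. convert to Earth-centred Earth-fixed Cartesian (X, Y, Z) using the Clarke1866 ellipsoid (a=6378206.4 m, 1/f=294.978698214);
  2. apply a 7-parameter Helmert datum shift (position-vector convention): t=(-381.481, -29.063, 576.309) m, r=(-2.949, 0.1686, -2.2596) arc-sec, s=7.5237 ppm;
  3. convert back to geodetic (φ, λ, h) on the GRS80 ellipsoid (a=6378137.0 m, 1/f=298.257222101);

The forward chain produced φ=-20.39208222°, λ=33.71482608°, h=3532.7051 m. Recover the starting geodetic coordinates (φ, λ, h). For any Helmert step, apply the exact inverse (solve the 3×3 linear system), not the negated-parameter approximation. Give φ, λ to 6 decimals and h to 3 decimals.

start: φ=-20.392082°, λ=33.714826°, h=3532.705 m
→ ECEF (a=6378137.000, f=1/298.257222101): X=4977689.3021, Y=3321567.3586, Z=-2209665.0548
→ Helmert⁻¹: X=4977998.7482, Y=3321657.5635, Z=-2210173.1755
→ geod (Bowring, a=6378206.400): φ=-20.39681400°, λ=33.71390000°, h=3957.3790 m

φ=-20.396814°, λ=33.713900°, h=3957.379 m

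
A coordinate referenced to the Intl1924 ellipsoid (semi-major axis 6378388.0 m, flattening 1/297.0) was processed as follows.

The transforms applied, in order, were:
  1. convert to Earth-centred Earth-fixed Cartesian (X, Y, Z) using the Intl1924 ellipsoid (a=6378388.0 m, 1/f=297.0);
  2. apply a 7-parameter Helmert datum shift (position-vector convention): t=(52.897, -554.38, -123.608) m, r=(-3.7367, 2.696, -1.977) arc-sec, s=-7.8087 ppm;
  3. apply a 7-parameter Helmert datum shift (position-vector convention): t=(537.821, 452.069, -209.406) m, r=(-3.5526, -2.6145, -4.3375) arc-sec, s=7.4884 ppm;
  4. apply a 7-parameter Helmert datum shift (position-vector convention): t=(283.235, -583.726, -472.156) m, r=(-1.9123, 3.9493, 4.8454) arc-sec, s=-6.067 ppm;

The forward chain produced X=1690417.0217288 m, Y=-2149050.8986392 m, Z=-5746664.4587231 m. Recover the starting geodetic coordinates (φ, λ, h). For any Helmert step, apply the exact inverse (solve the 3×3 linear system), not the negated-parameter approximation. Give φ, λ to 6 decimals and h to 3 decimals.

start: X=1690417.0217, Y=-2149050.8986, Z=-5746664.4587 m
→ Helmert⁻¹: X=1690203.5922, Y=-2148466.6386, Z=-5746214.7218
→ Helmert⁻¹: X=1689625.4710, Y=-2148768.1185, Z=-5746020.7138
→ Helmert⁻¹: X=1689681.4596, Y=-2148110.2242, Z=-5745958.8043
→ geod (Bowring, a=6378388.000): φ=-64.71181400°, λ=-51.81177300°, h=1959.3850 m

φ=-64.711814°, λ=-51.811773°, h=1959.385 m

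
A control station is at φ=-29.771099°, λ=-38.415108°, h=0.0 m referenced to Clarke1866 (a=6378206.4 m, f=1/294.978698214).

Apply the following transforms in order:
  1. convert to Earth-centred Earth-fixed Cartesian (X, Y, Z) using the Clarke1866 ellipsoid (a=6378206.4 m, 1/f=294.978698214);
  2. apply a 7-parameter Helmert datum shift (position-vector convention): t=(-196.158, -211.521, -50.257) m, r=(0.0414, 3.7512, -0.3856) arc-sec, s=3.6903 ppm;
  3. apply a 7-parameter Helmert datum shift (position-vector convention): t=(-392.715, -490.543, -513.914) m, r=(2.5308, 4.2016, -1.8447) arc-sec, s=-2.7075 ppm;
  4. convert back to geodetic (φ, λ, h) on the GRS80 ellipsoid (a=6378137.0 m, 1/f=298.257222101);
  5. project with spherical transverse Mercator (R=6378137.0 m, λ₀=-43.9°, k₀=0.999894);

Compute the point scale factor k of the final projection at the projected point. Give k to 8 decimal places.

1.00333967

start: φ=-29.771099°, λ=-38.415108°, h=0.000 m
→ ECEF (a=6378206.400, f=1/294.978698214): X=4341546.1513, Y=-3442931.4261, Z=-3148201.7993
→ Helmert 7p (PV): X=4341302.3241, Y=-3443163.1369, Z=-3148343.3222
→ Helmert 7p (PV): X=4340802.9303, Y=-3443644.5543, Z=-3148979.3902
→ geod (Bowring, a=6378137.000): φ=-29.77596413°, λ=-38.42566118°, h=276.2442 m
→ into tm (λ₀=-43.9°): φ=-29.77596413°, λ−λ₀=5.47433882°
scale k = 1.00333967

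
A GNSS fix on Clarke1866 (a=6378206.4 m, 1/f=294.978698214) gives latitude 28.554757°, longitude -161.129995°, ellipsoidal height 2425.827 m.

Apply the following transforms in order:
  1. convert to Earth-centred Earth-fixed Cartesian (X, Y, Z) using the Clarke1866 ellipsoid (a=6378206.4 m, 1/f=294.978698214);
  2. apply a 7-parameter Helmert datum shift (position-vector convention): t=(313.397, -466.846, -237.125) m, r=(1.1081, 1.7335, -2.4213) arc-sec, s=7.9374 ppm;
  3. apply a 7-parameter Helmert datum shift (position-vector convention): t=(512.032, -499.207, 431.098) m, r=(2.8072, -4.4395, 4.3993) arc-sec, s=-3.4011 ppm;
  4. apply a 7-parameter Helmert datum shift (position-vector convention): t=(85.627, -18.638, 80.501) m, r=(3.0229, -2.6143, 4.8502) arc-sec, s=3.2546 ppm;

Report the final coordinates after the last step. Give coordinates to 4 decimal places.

X=-5306534.2097 m, Y=-1815297.1677 m, Z=3031740.4467 m

start: φ=28.554757°, λ=-161.129995°, h=2425.827 m
→ ECEF (a=6378206.400, f=1/294.978698214): X=-5307385.8101, Y=-1814020.6950, Z=3031640.2732
→ Helmert 7p (PV): X=-5307110.3557, Y=-1814455.9236, Z=3031462.0711
→ Helmert 7p (PV): X=-5306606.8212, Y=-1815103.4084, Z=3031743.9385
→ Helmert 7p (PV): X=-5306534.2097, Y=-1815297.1677, Z=3031740.4467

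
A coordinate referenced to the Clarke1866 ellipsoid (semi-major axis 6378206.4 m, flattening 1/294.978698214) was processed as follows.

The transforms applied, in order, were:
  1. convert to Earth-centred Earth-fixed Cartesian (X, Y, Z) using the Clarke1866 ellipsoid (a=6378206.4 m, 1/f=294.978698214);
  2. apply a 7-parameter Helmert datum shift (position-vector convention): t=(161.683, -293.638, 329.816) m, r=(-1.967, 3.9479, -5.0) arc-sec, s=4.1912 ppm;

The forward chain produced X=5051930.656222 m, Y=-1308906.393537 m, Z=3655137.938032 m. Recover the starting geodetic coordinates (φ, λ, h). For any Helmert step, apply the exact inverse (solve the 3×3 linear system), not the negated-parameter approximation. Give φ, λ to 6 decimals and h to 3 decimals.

start: X=5051930.6562, Y=-1308906.3935, Z=3655137.9380 m
→ Helmert⁻¹: X=5051709.5656, Y=-1308519.6680, Z=3654877.0152
→ geod (Bowring, a=6378206.400): φ=35.18964800°, λ=-14.52188400°, h=-28.5710 m

φ=35.189648°, λ=-14.521884°, h=-28.571 m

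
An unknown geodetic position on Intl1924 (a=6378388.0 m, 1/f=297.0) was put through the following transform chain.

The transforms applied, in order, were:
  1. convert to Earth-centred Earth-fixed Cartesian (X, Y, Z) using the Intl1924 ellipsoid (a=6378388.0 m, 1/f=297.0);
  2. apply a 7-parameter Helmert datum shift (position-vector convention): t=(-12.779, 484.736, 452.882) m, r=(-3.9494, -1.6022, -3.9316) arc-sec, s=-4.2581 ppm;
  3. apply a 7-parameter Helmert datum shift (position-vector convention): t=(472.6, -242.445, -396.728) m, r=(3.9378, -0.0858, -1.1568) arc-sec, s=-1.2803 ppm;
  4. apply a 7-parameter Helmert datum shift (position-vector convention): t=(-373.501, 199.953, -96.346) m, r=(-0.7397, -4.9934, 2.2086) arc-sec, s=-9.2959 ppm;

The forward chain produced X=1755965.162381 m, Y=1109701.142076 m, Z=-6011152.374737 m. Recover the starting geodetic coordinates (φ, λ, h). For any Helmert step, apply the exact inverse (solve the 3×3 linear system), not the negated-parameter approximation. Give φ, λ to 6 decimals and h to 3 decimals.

start: X=1755965.1624, Y=1109701.1421, Z=-6011152.3747 m
→ Helmert⁻¹: X=1756221.3485, Y=1109514.2551, Z=-6011150.4443
→ Helmert⁻¹: X=1755742.2727, Y=1109653.2158, Z=-6010783.3266
→ Helmert⁻¹: X=1755694.6897, Y=1109321.7669, Z=-6011254.2024
→ geod (Bowring, a=6378388.000): φ=-71.05975800°, λ=32.28642000°, h=701.0980 m

φ=-71.059758°, λ=32.286420°, h=701.098 m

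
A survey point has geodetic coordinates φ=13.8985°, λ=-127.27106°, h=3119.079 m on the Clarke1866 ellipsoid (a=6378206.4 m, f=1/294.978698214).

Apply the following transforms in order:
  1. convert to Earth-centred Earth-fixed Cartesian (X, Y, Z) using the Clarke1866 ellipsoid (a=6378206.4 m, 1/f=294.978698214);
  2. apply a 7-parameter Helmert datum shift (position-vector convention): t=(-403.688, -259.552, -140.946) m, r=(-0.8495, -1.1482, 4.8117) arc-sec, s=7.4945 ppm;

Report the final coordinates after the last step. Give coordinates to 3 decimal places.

X=-3752362.150 m, Y=-4930794.379 m, Z=1522608.262 m

start: φ=13.898500°, λ=-127.271060°, h=3119.079 m
→ ECEF (a=6378206.400, f=1/294.978698214): X=-3752036.8827, Y=-4930416.6204, Z=1522738.3766
→ Helmert 7p (PV): X=-3752362.1504, Y=-4930794.3793, Z=1522608.2624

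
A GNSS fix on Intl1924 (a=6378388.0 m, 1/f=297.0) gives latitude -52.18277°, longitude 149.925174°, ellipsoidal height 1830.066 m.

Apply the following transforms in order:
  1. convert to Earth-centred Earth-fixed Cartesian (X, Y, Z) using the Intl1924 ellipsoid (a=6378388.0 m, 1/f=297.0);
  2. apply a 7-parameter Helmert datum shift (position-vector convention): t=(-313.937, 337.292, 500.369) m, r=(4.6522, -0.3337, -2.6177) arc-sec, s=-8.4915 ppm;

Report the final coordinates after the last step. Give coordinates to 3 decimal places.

start: φ=-52.182770°, λ=149.925174°, h=1830.066 m
→ ECEF (a=6378388.000, f=1/297.0): X=-3392452.6511, Y=1964545.1223, Z=-5016842.9364
→ Helmert 7p (PV): X=-3392704.7330, Y=1965021.9369, Z=-5016261.1463

X=-3392704.733 m, Y=1965021.937 m, Z=-5016261.146 m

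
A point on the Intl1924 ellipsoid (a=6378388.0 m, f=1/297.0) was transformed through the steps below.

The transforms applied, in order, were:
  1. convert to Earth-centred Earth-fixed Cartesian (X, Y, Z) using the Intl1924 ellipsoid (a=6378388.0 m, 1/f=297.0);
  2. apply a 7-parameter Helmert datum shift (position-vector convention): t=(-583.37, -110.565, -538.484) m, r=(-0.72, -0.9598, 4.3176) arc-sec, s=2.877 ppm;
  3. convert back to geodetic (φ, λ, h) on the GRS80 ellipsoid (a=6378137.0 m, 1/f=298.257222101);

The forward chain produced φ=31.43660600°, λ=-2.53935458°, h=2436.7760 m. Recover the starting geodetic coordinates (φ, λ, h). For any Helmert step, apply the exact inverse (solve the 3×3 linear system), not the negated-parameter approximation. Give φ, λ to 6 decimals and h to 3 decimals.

φ=31.438487°, λ=-2.539235°, h=2966.062 m

start: φ=31.436606°, λ=-2.539355°, h=2436.776 m
→ ECEF (a=6378137.000, f=1/298.257222101): X=5443629.7236, Y=-241420.2966, Z=3308562.7159
→ Helmert⁻¹: X=5444207.7748, Y=-241434.5481, Z=3309065.5037
→ geod (Bowring, a=6378388.000): φ=31.43848700°, λ=-2.53923500°, h=2966.0620 m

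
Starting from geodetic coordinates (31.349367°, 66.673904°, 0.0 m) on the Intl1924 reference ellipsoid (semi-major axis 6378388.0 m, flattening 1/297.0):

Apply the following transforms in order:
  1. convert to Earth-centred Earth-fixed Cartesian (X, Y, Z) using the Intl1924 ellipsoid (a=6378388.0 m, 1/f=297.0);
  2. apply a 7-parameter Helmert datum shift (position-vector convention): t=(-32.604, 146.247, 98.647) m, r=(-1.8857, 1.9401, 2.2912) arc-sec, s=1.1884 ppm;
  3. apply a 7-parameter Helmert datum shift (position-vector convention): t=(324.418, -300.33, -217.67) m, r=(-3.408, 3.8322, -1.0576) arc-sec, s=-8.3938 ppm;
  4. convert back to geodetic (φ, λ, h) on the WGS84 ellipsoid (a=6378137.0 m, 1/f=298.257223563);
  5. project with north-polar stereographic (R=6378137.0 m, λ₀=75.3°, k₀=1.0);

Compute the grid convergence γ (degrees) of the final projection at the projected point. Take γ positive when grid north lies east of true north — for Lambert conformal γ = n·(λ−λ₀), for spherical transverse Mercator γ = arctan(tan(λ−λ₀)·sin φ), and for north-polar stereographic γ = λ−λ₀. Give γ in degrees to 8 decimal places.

start: φ=31.349367°, λ=66.673904°, h=0.000 m
→ ECEF (a=6378388.000, f=1/297.0): X=2158863.9797, Y=5006548.0288, Z=3299083.5379
→ Helmert 7p (PV): X=2158809.3591, Y=5006754.3671, Z=3299120.0289
→ Helmert 7p (PV): X=2159202.6217, Y=5006455.4515, Z=3298751.8354
→ geod (Bowring, a=6378137.000): φ=31.34585065°, λ=66.67025096°, h=95.6960 m
→ into stereo (λ₀=75.3°): φ=31.34585065°, λ−λ₀=-8.62974904°
convergence γ = -8.62974904°

-8.62974904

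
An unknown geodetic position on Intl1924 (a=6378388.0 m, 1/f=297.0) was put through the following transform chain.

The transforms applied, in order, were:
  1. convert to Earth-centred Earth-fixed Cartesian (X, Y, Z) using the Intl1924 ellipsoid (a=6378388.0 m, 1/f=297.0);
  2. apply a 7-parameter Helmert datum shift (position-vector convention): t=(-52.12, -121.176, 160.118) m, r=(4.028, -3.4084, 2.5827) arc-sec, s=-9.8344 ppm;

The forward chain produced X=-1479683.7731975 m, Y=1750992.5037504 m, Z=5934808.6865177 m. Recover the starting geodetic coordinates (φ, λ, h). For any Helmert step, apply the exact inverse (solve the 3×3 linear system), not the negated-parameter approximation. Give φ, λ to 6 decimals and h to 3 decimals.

φ=69.007928°, λ=130.192217°, h=2430.647 m

start: X=-1479683.7732, Y=1750992.5038, Z=5934808.6865 m
→ Helmert⁻¹: X=-1479526.2093, Y=1751265.3212, Z=5934697.1818
→ geod (Bowring, a=6378388.000): φ=69.00792800°, λ=130.19221700°, h=2430.6470 m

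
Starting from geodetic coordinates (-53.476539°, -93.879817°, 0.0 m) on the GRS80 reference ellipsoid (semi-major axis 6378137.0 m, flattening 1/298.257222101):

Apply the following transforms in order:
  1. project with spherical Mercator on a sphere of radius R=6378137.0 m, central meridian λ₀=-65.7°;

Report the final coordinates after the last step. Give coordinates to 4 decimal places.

start: φ=-53.476539°, λ=-93.879817°, h=0.000 m
→ merc (R=6378137.0, λ₀=-65.7°): E=-3136962.8791, N=-7071635.8271

E=-3136962.8791 m, N=-7071635.8271 m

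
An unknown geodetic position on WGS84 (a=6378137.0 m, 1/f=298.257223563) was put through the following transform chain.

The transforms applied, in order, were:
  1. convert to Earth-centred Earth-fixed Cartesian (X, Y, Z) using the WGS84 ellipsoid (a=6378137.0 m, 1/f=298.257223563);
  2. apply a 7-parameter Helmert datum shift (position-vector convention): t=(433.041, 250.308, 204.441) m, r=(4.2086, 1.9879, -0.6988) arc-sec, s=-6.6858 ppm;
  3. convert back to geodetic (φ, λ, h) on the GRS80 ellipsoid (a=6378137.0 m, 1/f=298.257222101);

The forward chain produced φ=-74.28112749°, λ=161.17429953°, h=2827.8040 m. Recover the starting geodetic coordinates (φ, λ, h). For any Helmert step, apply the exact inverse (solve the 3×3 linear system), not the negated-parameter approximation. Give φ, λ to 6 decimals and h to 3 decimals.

start: φ=-74.281127°, λ=161.174300°, h=2827.804 m
→ ECEF (a=6378137.000, f=1/298.257222101): X=-1641333.2198, Y=559577.0866, Z=-6120235.2742
→ Helmert⁻¹: X=-1641720.1448, Y=559200.0742, Z=-6120507.8676
→ geod (Bowring, a=6378137.000): φ=-74.27968000°, λ=161.19021300°, h=3156.4810 m

φ=-74.279680°, λ=161.190213°, h=3156.481 m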